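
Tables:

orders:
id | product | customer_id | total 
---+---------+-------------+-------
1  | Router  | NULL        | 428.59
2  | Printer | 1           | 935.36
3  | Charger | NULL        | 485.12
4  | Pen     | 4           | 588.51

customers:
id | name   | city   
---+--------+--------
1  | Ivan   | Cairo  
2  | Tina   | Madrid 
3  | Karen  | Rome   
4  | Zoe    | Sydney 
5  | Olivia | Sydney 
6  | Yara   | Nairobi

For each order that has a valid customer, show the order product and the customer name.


INNER JOIN keeps only orders rows whose customer_id matches an id in customers. Walk through each order:
  - order 1 (Router): customer_id=NULL, no match -> dropped
  - order 2 (Printer): customer_id=1 -> matches Ivan
  - order 3 (Charger): customer_id=NULL, no match -> dropped
  - order 4 (Pen): customer_id=4 -> matches Zoe
So 2 of 4 rows are dropped.

SQL:
SELECT a.product, b.name AS customer
FROM orders a
INNER JOIN customers b ON a.customer_id = b.id

Result:
product | customer
--------+---------
Printer | Ivan    
Pen     | Zoe     


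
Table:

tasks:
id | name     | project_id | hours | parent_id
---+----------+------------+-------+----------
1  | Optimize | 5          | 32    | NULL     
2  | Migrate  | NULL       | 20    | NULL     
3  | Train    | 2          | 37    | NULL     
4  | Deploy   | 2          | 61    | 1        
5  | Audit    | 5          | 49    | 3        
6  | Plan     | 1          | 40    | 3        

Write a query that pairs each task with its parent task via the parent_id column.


This is a self-join: tasks is joined to a second copy of itself, matching each row's parent_id to another row's id. Use LEFT JOIN so rows with parent_id=NULL are kept.
  - task 1 (Optimize): parent_id=NULL -> NULL
  - task 2 (Migrate): parent_id=NULL -> NULL
  - task 3 (Train): parent_id=NULL -> NULL
  - task 4 (Deploy): parent_id=1 -> Optimize
  - task 5 (Audit): parent_id=3 -> Train
  - task 6 (Plan): parent_id=3 -> Train

SQL:
SELECT a.name AS item, b.name AS parent
FROM tasks a
LEFT JOIN tasks b ON a.parent_id = b.id

Result:
item     | parent  
---------+---------
Optimize | NULL    
Migrate  | NULL    
Train    | NULL    
Deploy   | Optimize
Audit    | Train   
Plan     | Train   


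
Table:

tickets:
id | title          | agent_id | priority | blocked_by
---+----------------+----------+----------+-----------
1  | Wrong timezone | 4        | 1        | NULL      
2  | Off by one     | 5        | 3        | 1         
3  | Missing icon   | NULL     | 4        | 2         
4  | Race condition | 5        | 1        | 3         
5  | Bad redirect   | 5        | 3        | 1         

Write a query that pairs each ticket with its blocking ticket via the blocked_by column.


This is a self-join: tickets is joined to a second copy of itself, matching each row's blocked_by to another row's id. Use LEFT JOIN so rows with blocked_by=NULL are kept.
  - ticket 1 (Wrong timezone): blocked_by=NULL -> NULL
  - ticket 2 (Off by one): blocked_by=1 -> Wrong timezone
  - ticket 3 (Missing icon): blocked_by=2 -> Off by one
  - ticket 4 (Race condition): blocked_by=3 -> Missing icon
  - ticket 5 (Bad redirect): blocked_by=1 -> Wrong timezone

SQL:
SELECT a.title AS item, b.title AS blocked_by
FROM tickets a
LEFT JOIN tickets b ON a.blocked_by = b.id

Result:
item           | blocked_by    
---------------+---------------
Wrong timezone | NULL          
Off by one     | Wrong timezone
Missing icon   | Off by one    
Race condition | Missing icon  
Bad redirect   | Wrong timezone


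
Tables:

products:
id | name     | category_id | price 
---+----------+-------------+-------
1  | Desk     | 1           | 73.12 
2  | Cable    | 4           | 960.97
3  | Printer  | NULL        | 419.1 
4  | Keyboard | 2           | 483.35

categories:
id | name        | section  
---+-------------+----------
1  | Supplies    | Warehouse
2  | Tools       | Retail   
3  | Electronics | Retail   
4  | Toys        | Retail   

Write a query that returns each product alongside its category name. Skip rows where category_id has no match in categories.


INNER JOIN keeps only products rows whose category_id matches an id in categories. Walk through each product:
  - product 1 (Desk): category_id=1 -> matches Supplies
  - product 2 (Cable): category_id=4 -> matches Toys
  - product 3 (Printer): category_id=NULL, no match -> dropped
  - product 4 (Keyboard): category_id=2 -> matches Tools
So 1 of 4 rows is dropped.

SQL:
SELECT a.name, b.name AS category
FROM products a
INNER JOIN categories b ON a.category_id = b.id

Result:
name     | category
---------+---------
Desk     | Supplies
Cable    | Toys    
Keyboard | Tools   


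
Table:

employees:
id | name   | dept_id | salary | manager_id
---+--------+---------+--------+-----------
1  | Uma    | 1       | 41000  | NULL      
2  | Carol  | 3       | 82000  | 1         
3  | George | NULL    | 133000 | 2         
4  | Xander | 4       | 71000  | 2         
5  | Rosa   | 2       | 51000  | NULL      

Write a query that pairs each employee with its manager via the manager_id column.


This is a self-join: employees is joined to a second copy of itself, matching each row's manager_id to another row's id. Use LEFT JOIN so rows with manager_id=NULL are kept.
  - employee 1 (Uma): manager_id=NULL -> NULL
  - employee 2 (Carol): manager_id=1 -> Uma
  - employee 3 (George): manager_id=2 -> Carol
  - employee 4 (Xander): manager_id=2 -> Carol
  - employee 5 (Rosa): manager_id=NULL -> NULL

SQL:
SELECT a.name AS item, b.name AS manager
FROM employees a
LEFT JOIN employees b ON a.manager_id = b.id

Result:
item   | manager
-------+--------
Uma    | NULL   
Carol  | Uma    
George | Carol  
Xander | Carol  
Rosa   | NULL   


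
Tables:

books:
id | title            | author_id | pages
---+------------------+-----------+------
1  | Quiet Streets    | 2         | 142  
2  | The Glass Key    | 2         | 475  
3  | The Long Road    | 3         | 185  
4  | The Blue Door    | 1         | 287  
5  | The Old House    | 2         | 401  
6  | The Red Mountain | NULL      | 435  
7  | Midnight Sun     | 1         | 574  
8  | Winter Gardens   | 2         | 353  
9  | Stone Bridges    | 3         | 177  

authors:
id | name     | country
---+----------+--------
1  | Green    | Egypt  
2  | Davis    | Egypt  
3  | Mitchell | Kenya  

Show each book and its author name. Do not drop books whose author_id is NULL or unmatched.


LEFT JOIN keeps every row from books (the left table); where author_id has no match in authors, the author columns become NULL. Walk through each book:
  - book 1 (Quiet Streets): author_id=2 -> matches Davis
  - book 2 (The Glass Key): author_id=2 -> matches Davis
  - book 3 (The Long Road): author_id=3 -> matches Mitchell
  - book 4 (The Blue Door): author_id=1 -> matches Green
  - book 5 (The Old House): author_id=2 -> matches Davis
  - book 6 (The Red Mountain): author_id=NULL, no match -> kept with NULL
  - book 7 (Midnight Sun): author_id=1 -> matches Green
  - book 8 (Winter Gardens): author_id=2 -> matches Davis
  - book 9 (Stone Bridges): author_id=3 -> matches Mitchell
All 9 rows appear; 1 has NULL author.

SQL:
SELECT a.title, b.name AS author
FROM books a
LEFT JOIN authors b ON a.author_id = b.id

Result:
title            | author  
-----------------+---------
Quiet Streets    | Davis   
The Glass Key    | Davis   
The Long Road    | Mitchell
The Blue Door    | Green   
The Old House    | Davis   
The Red Mountain | NULL    
Midnight Sun     | Green   
Winter Gardens   | Davis   
Stone Bridges    | Mitchell


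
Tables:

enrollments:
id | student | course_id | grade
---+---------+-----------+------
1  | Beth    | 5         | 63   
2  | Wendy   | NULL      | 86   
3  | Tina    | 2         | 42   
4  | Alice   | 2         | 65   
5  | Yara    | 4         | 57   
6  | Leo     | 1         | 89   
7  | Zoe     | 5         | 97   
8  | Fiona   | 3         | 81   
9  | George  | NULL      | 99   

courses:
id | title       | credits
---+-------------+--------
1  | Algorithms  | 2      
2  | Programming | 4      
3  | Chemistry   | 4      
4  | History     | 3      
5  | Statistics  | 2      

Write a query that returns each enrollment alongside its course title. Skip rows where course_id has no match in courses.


INNER JOIN keeps only enrollments rows whose course_id matches an id in courses. Walk through each enrollment:
  - enrollment 1 (Beth): course_id=5 -> matches Statistics
  - enrollment 2 (Wendy): course_id=NULL, no match -> dropped
  - enrollment 3 (Tina): course_id=2 -> matches Programming
  - enrollment 4 (Alice): course_id=2 -> matches Programming
  - enrollment 5 (Yara): course_id=4 -> matches History
  - enrollment 6 (Leo): course_id=1 -> matches Algorithms
  - enrollment 7 (Zoe): course_id=5 -> matches Statistics
  - enrollment 8 (Fiona): course_id=3 -> matches Chemistry
  - enrollment 9 (George): course_id=NULL, no match -> dropped
So 2 of 9 rows are dropped.

SQL:
SELECT a.student, b.title AS course
FROM enrollments a
INNER JOIN courses b ON a.course_id = b.id

Result:
student | course     
--------+------------
Beth    | Statistics 
Tina    | Programming
Alice   | Programming
Yara    | History    
Leo     | Algorithms 
Zoe     | Statistics 
Fiona   | Chemistry  


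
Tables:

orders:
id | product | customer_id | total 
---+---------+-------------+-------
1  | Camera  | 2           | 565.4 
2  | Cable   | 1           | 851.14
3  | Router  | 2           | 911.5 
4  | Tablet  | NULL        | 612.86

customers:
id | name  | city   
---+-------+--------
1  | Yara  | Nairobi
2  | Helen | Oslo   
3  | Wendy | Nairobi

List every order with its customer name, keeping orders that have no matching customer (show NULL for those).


LEFT JOIN keeps every row from orders (the left table); where customer_id has no match in customers, the customer columns become NULL. Walk through each order:
  - order 1 (Camera): customer_id=2 -> matches Helen
  - order 2 (Cable): customer_id=1 -> matches Yara
  - order 3 (Router): customer_id=2 -> matches Helen
  - order 4 (Tablet): customer_id=NULL, no match -> kept with NULL
All 4 rows appear; 1 has NULL customer.

SQL:
SELECT a.product, b.name AS customer
FROM orders a
LEFT JOIN customers b ON a.customer_id = b.id

Result:
product | customer
--------+---------
Camera  | Helen   
Cable   | Yara    
Router  | Helen   
Tablet  | NULL    


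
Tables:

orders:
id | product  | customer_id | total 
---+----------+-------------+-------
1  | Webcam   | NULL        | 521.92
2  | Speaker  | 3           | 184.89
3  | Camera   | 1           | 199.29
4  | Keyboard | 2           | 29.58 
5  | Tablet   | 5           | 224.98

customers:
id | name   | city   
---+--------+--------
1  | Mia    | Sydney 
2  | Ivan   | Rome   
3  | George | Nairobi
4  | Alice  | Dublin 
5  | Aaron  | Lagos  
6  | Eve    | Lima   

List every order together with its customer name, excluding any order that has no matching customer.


INNER JOIN keeps only orders rows whose customer_id matches an id in customers. Walk through each order:
  - order 1 (Webcam): customer_id=NULL, no match -> dropped
  - order 2 (Speaker): customer_id=3 -> matches George
  - order 3 (Camera): customer_id=1 -> matches Mia
  - order 4 (Keyboard): customer_id=2 -> matches Ivan
  - order 5 (Tablet): customer_id=5 -> matches Aaron
So 1 of 5 rows is dropped.

SQL:
SELECT a.product, b.name AS customer
FROM orders a
INNER JOIN customers b ON a.customer_id = b.id

Result:
product  | customer
---------+---------
Speaker  | George  
Camera   | Mia     
Keyboard | Ivan    
Tablet   | Aaron   


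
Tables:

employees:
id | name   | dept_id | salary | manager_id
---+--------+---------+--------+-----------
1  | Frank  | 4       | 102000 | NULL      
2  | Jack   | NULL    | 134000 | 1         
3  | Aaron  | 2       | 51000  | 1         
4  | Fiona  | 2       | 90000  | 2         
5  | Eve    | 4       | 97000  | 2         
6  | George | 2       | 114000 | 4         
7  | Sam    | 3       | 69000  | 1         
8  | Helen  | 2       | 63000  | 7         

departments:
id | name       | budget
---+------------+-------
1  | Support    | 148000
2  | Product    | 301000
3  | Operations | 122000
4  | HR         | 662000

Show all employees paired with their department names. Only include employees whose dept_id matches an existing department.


INNER JOIN keeps only employees rows whose dept_id matches an id in departments. Walk through each employee:
  - employee 1 (Frank): dept_id=4 -> matches HR
  - employee 2 (Jack): dept_id=NULL, no match -> dropped
  - employee 3 (Aaron): dept_id=2 -> matches Product
  - employee 4 (Fiona): dept_id=2 -> matches Product
  - employee 5 (Eve): dept_id=4 -> matches HR
  - employee 6 (George): dept_id=2 -> matches Product
  - employee 7 (Sam): dept_id=3 -> matches Operations
  - employee 8 (Helen): dept_id=2 -> matches Product
So 1 of 8 rows is dropped.

SQL:
SELECT a.name, b.name AS department
FROM employees a
INNER JOIN departments b ON a.dept_id = b.id

Result:
name   | department
-------+-----------
Frank  | HR        
Aaron  | Product   
Fiona  | Product   
Eve    | HR        
George | Product   
Sam    | Operations
Helen  | Product   


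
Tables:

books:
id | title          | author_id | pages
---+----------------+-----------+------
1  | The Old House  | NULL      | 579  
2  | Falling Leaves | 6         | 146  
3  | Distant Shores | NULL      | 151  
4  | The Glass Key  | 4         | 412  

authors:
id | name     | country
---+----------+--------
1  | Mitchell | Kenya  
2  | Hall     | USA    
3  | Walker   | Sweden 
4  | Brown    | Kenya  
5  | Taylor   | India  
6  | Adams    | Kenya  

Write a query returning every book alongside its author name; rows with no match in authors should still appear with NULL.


LEFT JOIN keeps every row from books (the left table); where author_id has no match in authors, the author columns become NULL. Walk through each book:
  - book 1 (The Old House): author_id=NULL, no match -> kept with NULL
  - book 2 (Falling Leaves): author_id=6 -> matches Adams
  - book 3 (Distant Shores): author_id=NULL, no match -> kept with NULL
  - book 4 (The Glass Key): author_id=4 -> matches Brown
All 4 rows appear; 2 have NULL author.

SQL:
SELECT a.title, b.name AS author
FROM books a
LEFT JOIN authors b ON a.author_id = b.id

Result:
title          | author
---------------+-------
The Old House  | NULL  
Falling Leaves | Adams 
Distant Shores | NULL  
The Glass Key  | Brown 


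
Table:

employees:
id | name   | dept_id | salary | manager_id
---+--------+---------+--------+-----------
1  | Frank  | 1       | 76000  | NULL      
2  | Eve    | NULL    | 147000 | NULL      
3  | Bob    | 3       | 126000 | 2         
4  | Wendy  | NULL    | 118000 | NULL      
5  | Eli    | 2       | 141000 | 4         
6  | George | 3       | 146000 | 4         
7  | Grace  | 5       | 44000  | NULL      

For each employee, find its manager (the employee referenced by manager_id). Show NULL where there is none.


This is a self-join: employees is joined to a second copy of itself, matching each row's manager_id to another row's id. Use LEFT JOIN so rows with manager_id=NULL are kept.
  - employee 1 (Frank): manager_id=NULL -> NULL
  - employee 2 (Eve): manager_id=NULL -> NULL
  - employee 3 (Bob): manager_id=2 -> Eve
  - employee 4 (Wendy): manager_id=NULL -> NULL
  - employee 5 (Eli): manager_id=4 -> Wendy
  - employee 6 (George): manager_id=4 -> Wendy
  - employee 7 (Grace): manager_id=NULL -> NULL

SQL:
SELECT a.name AS item, b.name AS manager
FROM employees a
LEFT JOIN employees b ON a.manager_id = b.id

Result:
item   | manager
-------+--------
Frank  | NULL   
Eve    | NULL   
Bob    | Eve    
Wendy  | NULL   
Eli    | Wendy  
George | Wendy  
Grace  | NULL   


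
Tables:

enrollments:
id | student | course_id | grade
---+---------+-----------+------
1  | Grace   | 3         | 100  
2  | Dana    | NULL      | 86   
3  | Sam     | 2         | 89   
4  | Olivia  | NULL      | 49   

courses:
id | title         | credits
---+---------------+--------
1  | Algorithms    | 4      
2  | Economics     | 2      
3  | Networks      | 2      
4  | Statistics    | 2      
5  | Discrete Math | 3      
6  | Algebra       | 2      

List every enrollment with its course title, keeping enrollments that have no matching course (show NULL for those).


LEFT JOIN keeps every row from enrollments (the left table); where course_id has no match in courses, the course columns become NULL. Walk through each enrollment:
  - enrollment 1 (Grace): course_id=3 -> matches Networks
  - enrollment 2 (Dana): course_id=NULL, no match -> kept with NULL
  - enrollment 3 (Sam): course_id=2 -> matches Economics
  - enrollment 4 (Olivia): course_id=NULL, no match -> kept with NULL
All 4 rows appear; 2 have NULL course.

SQL:
SELECT a.student, b.title AS course
FROM enrollments a
LEFT JOIN courses b ON a.course_id = b.id

Result:
student | course   
--------+----------
Grace   | Networks 
Dana    | NULL     
Sam     | Economics
Olivia  | NULL     


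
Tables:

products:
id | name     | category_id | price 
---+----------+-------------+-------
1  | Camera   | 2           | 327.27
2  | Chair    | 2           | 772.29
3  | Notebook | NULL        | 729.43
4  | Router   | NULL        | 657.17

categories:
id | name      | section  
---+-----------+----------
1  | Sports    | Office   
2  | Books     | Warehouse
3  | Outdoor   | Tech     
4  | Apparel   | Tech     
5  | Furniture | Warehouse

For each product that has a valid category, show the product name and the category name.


INNER JOIN keeps only products rows whose category_id matches an id in categories. Walk through each product:
  - product 1 (Camera): category_id=2 -> matches Books
  - product 2 (Chair): category_id=2 -> matches Books
  - product 3 (Notebook): category_id=NULL, no match -> dropped
  - product 4 (Router): category_id=NULL, no match -> dropped
So 2 of 4 rows are dropped.

SQL:
SELECT a.name, b.name AS category
FROM products a
INNER JOIN categories b ON a.category_id = b.id

Result:
name   | category
-------+---------
Camera | Books   
Chair  | Books   


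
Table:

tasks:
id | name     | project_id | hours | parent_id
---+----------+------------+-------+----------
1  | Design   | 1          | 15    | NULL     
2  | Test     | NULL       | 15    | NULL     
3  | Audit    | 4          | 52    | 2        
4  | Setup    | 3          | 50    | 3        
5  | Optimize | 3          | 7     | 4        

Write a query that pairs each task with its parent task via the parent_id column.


This is a self-join: tasks is joined to a second copy of itself, matching each row's parent_id to another row's id. Use LEFT JOIN so rows with parent_id=NULL are kept.
  - task 1 (Design): parent_id=NULL -> NULL
  - task 2 (Test): parent_id=NULL -> NULL
  - task 3 (Audit): parent_id=2 -> Test
  - task 4 (Setup): parent_id=3 -> Audit
  - task 5 (Optimize): parent_id=4 -> Setup

SQL:
SELECT a.name AS item, b.name AS parent
FROM tasks a
LEFT JOIN tasks b ON a.parent_id = b.id

Result:
item     | parent
---------+-------
Design   | NULL  
Test     | NULL  
Audit    | Test  
Setup    | Audit 
Optimize | Setup 


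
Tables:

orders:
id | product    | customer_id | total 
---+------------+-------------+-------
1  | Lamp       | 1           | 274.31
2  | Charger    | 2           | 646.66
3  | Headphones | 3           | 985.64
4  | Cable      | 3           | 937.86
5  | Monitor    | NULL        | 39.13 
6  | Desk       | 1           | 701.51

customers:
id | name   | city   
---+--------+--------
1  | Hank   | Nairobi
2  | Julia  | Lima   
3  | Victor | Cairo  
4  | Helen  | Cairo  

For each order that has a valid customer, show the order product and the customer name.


INNER JOIN keeps only orders rows whose customer_id matches an id in customers. Walk through each order:
  - order 1 (Lamp): customer_id=1 -> matches Hank
  - order 2 (Charger): customer_id=2 -> matches Julia
  - order 3 (Headphones): customer_id=3 -> matches Victor
  - order 4 (Cable): customer_id=3 -> matches Victor
  - order 5 (Monitor): customer_id=NULL, no match -> dropped
  - order 6 (Desk): customer_id=1 -> matches Hank
So 1 of 6 rows is dropped.

SQL:
SELECT a.product, b.name AS customer
FROM orders a
INNER JOIN customers b ON a.customer_id = b.id

Result:
product    | customer
-----------+---------
Lamp       | Hank    
Charger    | Julia   
Headphones | Victor  
Cable      | Victor  
Desk       | Hank    


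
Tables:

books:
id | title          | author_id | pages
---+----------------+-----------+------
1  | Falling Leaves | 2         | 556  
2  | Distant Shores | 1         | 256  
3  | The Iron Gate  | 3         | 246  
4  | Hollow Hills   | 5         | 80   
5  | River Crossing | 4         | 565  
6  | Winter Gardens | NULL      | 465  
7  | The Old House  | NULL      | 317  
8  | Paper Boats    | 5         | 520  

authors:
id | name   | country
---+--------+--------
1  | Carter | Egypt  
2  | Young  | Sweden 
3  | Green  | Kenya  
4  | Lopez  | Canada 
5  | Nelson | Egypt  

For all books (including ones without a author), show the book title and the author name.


LEFT JOIN keeps every row from books (the left table); where author_id has no match in authors, the author columns become NULL. Walk through each book:
  - book 1 (Falling Leaves): author_id=2 -> matches Young
  - book 2 (Distant Shores): author_id=1 -> matches Carter
  - book 3 (The Iron Gate): author_id=3 -> matches Green
  - book 4 (Hollow Hills): author_id=5 -> matches Nelson
  - book 5 (River Crossing): author_id=4 -> matches Lopez
  - book 6 (Winter Gardens): author_id=NULL, no match -> kept with NULL
  - book 7 (The Old House): author_id=NULL, no match -> kept with NULL
  - book 8 (Paper Boats): author_id=5 -> matches Nelson
All 8 rows appear; 2 have NULL author.

SQL:
SELECT a.title, b.name AS author
FROM books a
LEFT JOIN authors b ON a.author_id = b.id

Result:
title          | author
---------------+-------
Falling Leaves | Young 
Distant Shores | Carter
The Iron Gate  | Green 
Hollow Hills   | Nelson
River Crossing | Lopez 
Winter Gardens | NULL  
The Old House  | NULL  
Paper Boats    | Nelson


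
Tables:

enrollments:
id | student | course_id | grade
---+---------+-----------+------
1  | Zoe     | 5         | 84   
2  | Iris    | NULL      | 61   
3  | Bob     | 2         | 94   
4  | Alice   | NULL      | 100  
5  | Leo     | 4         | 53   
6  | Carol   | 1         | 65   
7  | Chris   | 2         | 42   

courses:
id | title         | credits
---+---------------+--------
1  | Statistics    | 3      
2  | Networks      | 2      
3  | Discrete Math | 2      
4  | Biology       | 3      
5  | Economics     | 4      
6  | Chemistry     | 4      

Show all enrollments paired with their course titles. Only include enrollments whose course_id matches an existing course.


INNER JOIN keeps only enrollments rows whose course_id matches an id in courses. Walk through each enrollment:
  - enrollment 1 (Zoe): course_id=5 -> matches Economics
  - enrollment 2 (Iris): course_id=NULL, no match -> dropped
  - enrollment 3 (Bob): course_id=2 -> matches Networks
  - enrollment 4 (Alice): course_id=NULL, no match -> dropped
  - enrollment 5 (Leo): course_id=4 -> matches Biology
  - enrollment 6 (Carol): course_id=1 -> matches Statistics
  - enrollment 7 (Chris): course_id=2 -> matches Networks
So 2 of 7 rows are dropped.

SQL:
SELECT a.student, b.title AS course
FROM enrollments a
INNER JOIN courses b ON a.course_id = b.id

Result:
student | course    
--------+-----------
Zoe     | Economics 
Bob     | Networks  
Leo     | Biology   
Carol   | Statistics
Chris   | Networks  


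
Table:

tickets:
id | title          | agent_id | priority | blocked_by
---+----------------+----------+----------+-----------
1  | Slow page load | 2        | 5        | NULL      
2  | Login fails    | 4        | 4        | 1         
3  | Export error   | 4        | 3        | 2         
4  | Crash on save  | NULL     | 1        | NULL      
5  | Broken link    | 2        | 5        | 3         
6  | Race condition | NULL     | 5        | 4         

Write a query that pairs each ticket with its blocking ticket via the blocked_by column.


This is a self-join: tickets is joined to a second copy of itself, matching each row's blocked_by to another row's id. Use LEFT JOIN so rows with blocked_by=NULL are kept.
  - ticket 1 (Slow page load): blocked_by=NULL -> NULL
  - ticket 2 (Login fails): blocked_by=1 -> Slow page load
  - ticket 3 (Export error): blocked_by=2 -> Login fails
  - ticket 4 (Crash on save): blocked_by=NULL -> NULL
  - ticket 5 (Broken link): blocked_by=3 -> Export error
  - ticket 6 (Race condition): blocked_by=4 -> Crash on save

SQL:
SELECT a.title AS item, b.title AS blocked_by
FROM tickets a
LEFT JOIN tickets b ON a.blocked_by = b.id

Result:
item           | blocked_by    
---------------+---------------
Slow page load | NULL          
Login fails    | Slow page load
Export error   | Login fails   
Crash on save  | NULL          
Broken link    | Export error  
Race condition | Crash on save 


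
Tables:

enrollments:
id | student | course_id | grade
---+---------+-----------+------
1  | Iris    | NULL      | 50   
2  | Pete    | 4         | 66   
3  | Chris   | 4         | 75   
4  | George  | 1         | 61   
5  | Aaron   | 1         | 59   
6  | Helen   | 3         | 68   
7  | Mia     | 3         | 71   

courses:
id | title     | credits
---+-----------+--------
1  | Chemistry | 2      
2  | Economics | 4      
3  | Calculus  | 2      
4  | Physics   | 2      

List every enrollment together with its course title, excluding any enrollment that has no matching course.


INNER JOIN keeps only enrollments rows whose course_id matches an id in courses. Walk through each enrollment:
  - enrollment 1 (Iris): course_id=NULL, no match -> dropped
  - enrollment 2 (Pete): course_id=4 -> matches Physics
  - enrollment 3 (Chris): course_id=4 -> matches Physics
  - enrollment 4 (George): course_id=1 -> matches Chemistry
  - enrollment 5 (Aaron): course_id=1 -> matches Chemistry
  - enrollment 6 (Helen): course_id=3 -> matches Calculus
  - enrollment 7 (Mia): course_id=3 -> matches Calculus
So 1 of 7 rows is dropped.

SQL:
SELECT a.student, b.title AS course
FROM enrollments a
INNER JOIN courses b ON a.course_id = b.id

Result:
student | course   
--------+----------
Pete    | Physics  
Chris   | Physics  
George  | Chemistry
Aaron   | Chemistry
Helen   | Calculus 
Mia     | Calculus 


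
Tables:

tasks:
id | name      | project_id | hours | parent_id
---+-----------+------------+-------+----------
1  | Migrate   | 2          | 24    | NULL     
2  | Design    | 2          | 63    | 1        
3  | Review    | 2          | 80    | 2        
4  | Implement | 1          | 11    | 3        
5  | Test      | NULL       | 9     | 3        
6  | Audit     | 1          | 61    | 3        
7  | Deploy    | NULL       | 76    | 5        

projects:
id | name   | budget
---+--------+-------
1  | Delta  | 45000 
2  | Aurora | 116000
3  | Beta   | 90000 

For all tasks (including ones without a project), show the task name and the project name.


LEFT JOIN keeps every row from tasks (the left table); where project_id has no match in projects, the project columns become NULL. Walk through each task:
  - task 1 (Migrate): project_id=2 -> matches Aurora
  - task 2 (Design): project_id=2 -> matches Aurora
  - task 3 (Review): project_id=2 -> matches Aurora
  - task 4 (Implement): project_id=1 -> matches Delta
  - task 5 (Test): project_id=NULL, no match -> kept with NULL
  - task 6 (Audit): project_id=1 -> matches Delta
  - task 7 (Deploy): project_id=NULL, no match -> kept with NULL
All 7 rows appear; 2 have NULL project.

SQL:
SELECT a.name, b.name AS project
FROM tasks a
LEFT JOIN projects b ON a.project_id = b.id

Result:
name      | project
----------+--------
Migrate   | Aurora 
Design    | Aurora 
Review    | Aurora 
Implement | Delta  
Test      | NULL   
Audit     | Delta  
Deploy    | NULL   


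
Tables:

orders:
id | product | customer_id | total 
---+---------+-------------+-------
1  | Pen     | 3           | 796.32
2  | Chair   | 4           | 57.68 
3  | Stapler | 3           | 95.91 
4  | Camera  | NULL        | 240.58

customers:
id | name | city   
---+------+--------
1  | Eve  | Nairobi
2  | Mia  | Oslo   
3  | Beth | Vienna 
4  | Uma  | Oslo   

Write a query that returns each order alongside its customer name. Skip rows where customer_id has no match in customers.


INNER JOIN keeps only orders rows whose customer_id matches an id in customers. Walk through each order:
  - order 1 (Pen): customer_id=3 -> matches Beth
  - order 2 (Chair): customer_id=4 -> matches Uma
  - order 3 (Stapler): customer_id=3 -> matches Beth
  - order 4 (Camera): customer_id=NULL, no match -> dropped
So 1 of 4 rows is dropped.

SQL:
SELECT a.product, b.name AS customer
FROM orders a
INNER JOIN customers b ON a.customer_id = b.id

Result:
product | customer
--------+---------
Pen     | Beth    
Chair   | Uma     
Stapler | Beth    


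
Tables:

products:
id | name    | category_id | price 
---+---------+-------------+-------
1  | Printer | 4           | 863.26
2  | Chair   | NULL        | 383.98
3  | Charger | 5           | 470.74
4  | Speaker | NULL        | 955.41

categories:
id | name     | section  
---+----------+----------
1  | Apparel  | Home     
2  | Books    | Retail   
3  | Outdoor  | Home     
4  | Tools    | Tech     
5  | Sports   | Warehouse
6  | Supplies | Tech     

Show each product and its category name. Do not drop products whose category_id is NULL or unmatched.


LEFT JOIN keeps every row from products (the left table); where category_id has no match in categories, the category columns become NULL. Walk through each product:
  - product 1 (Printer): category_id=4 -> matches Tools
  - product 2 (Chair): category_id=NULL, no match -> kept with NULL
  - product 3 (Charger): category_id=5 -> matches Sports
  - product 4 (Speaker): category_id=NULL, no match -> kept with NULL
All 4 rows appear; 2 have NULL category.

SQL:
SELECT a.name, b.name AS category
FROM products a
LEFT JOIN categories b ON a.category_id = b.id

Result:
name    | category
--------+---------
Printer | Tools   
Chair   | NULL    
Charger | Sports  
Speaker | NULL    


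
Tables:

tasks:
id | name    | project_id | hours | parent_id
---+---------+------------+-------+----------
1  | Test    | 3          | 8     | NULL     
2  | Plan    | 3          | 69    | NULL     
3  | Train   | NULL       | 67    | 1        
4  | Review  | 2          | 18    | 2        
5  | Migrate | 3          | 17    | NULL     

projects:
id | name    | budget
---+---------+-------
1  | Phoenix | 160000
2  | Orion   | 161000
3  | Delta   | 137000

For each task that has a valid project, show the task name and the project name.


INNER JOIN keeps only tasks rows whose project_id matches an id in projects. Walk through each task:
  - task 1 (Test): project_id=3 -> matches Delta
  - task 2 (Plan): project_id=3 -> matches Delta
  - task 3 (Train): project_id=NULL, no match -> dropped
  - task 4 (Review): project_id=2 -> matches Orion
  - task 5 (Migrate): project_id=3 -> matches Delta
So 1 of 5 rows is dropped.

SQL:
SELECT a.name, b.name AS project
FROM tasks a
INNER JOIN projects b ON a.project_id = b.id

Result:
name    | project
--------+--------
Test    | Delta  
Plan    | Delta  
Review  | Orion  
Migrate | Delta  


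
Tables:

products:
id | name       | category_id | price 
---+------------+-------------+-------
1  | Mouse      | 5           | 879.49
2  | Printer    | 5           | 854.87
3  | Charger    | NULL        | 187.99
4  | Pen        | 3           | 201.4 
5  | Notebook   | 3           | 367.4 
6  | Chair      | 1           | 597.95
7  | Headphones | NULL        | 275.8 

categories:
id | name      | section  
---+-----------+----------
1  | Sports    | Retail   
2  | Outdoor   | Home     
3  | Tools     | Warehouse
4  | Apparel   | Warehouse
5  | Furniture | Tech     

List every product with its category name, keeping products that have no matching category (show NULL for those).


LEFT JOIN keeps every row from products (the left table); where category_id has no match in categories, the category columns become NULL. Walk through each product:
  - product 1 (Mouse): category_id=5 -> matches Furniture
  - product 2 (Printer): category_id=5 -> matches Furniture
  - product 3 (Charger): category_id=NULL, no match -> kept with NULL
  - product 4 (Pen): category_id=3 -> matches Tools
  - product 5 (Notebook): category_id=3 -> matches Tools
  - product 6 (Chair): category_id=1 -> matches Sports
  - product 7 (Headphones): category_id=NULL, no match -> kept with NULL
All 7 rows appear; 2 have NULL category.

SQL:
SELECT a.name, b.name AS category
FROM products a
LEFT JOIN categories b ON a.category_id = b.id

Result:
name       | category 
-----------+----------
Mouse      | Furniture
Printer    | Furniture
Charger    | NULL     
Pen        | Tools    
Notebook   | Tools    
Chair      | Sports   
Headphones | NULL     


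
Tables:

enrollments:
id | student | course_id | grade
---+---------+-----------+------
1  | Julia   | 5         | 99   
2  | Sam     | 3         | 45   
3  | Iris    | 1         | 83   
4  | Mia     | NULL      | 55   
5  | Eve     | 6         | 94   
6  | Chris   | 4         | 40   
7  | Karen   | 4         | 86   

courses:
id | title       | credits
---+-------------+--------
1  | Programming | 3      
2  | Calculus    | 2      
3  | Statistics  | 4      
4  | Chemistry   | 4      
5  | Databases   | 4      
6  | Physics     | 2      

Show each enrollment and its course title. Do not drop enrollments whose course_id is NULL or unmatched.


LEFT JOIN keeps every row from enrollments (the left table); where course_id has no match in courses, the course columns become NULL. Walk through each enrollment:
  - enrollment 1 (Julia): course_id=5 -> matches Databases
  - enrollment 2 (Sam): course_id=3 -> matches Statistics
  - enrollment 3 (Iris): course_id=1 -> matches Programming
  - enrollment 4 (Mia): course_id=NULL, no match -> kept with NULL
  - enrollment 5 (Eve): course_id=6 -> matches Physics
  - enrollment 6 (Chris): course_id=4 -> matches Chemistry
  - enrollment 7 (Karen): course_id=4 -> matches Chemistry
All 7 rows appear; 1 has NULL course.

SQL:
SELECT a.student, b.title AS course
FROM enrollments a
LEFT JOIN courses b ON a.course_id = b.id

Result:
student | course     
--------+------------
Julia   | Databases  
Sam     | Statistics 
Iris    | Programming
Mia     | NULL       
Eve     | Physics    
Chris   | Chemistry  
Karen   | Chemistry  


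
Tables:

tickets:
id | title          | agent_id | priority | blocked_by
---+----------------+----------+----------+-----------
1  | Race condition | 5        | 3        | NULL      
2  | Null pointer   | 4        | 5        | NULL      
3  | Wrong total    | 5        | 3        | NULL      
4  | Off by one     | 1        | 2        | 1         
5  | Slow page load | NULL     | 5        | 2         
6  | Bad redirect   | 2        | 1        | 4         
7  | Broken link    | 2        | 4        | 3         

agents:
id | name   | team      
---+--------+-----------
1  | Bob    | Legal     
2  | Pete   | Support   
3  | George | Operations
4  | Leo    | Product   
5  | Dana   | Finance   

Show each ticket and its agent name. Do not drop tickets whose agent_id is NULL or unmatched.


LEFT JOIN keeps every row from tickets (the left table); where agent_id has no match in agents, the agent columns become NULL. Walk through each ticket:
  - ticket 1 (Race condition): agent_id=5 -> matches Dana
  - ticket 2 (Null pointer): agent_id=4 -> matches Leo
  - ticket 3 (Wrong total): agent_id=5 -> matches Dana
  - ticket 4 (Off by one): agent_id=1 -> matches Bob
  - ticket 5 (Slow page load): agent_id=NULL, no match -> kept with NULL
  - ticket 6 (Bad redirect): agent_id=2 -> matches Pete
  - ticket 7 (Broken link): agent_id=2 -> matches Pete
All 7 rows appear; 1 has NULL agent.

SQL:
SELECT a.title, b.name AS agent
FROM tickets a
LEFT JOIN agents b ON a.agent_id = b.id

Result:
title          | agent
---------------+------
Race condition | Dana 
Null pointer   | Leo  
Wrong total    | Dana 
Off by one     | Bob  
Slow page load | NULL 
Bad redirect   | Pete 
Broken link    | Pete 


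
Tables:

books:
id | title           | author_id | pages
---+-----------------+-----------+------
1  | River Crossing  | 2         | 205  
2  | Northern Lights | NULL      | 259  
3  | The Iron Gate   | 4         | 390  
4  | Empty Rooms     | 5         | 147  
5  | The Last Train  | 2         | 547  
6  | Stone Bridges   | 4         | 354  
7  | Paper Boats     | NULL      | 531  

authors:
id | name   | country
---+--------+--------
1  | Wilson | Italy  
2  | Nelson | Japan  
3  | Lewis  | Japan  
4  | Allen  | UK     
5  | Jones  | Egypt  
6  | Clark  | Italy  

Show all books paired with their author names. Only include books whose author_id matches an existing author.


INNER JOIN keeps only books rows whose author_id matches an id in authors. Walk through each book:
  - book 1 (River Crossing): author_id=2 -> matches Nelson
  - book 2 (Northern Lights): author_id=NULL, no match -> dropped
  - book 3 (The Iron Gate): author_id=4 -> matches Allen
  - book 4 (Empty Rooms): author_id=5 -> matches Jones
  - book 5 (The Last Train): author_id=2 -> matches Nelson
  - book 6 (Stone Bridges): author_id=4 -> matches Allen
  - book 7 (Paper Boats): author_id=NULL, no match -> dropped
So 2 of 7 rows are dropped.

SQL:
SELECT a.title, b.name AS author
FROM books a
INNER JOIN authors b ON a.author_id = b.id

Result:
title          | author
---------------+-------
River Crossing | Nelson
The Iron Gate  | Allen 
Empty Rooms    | Jones 
The Last Train | Nelson
Stone Bridges  | Allen 


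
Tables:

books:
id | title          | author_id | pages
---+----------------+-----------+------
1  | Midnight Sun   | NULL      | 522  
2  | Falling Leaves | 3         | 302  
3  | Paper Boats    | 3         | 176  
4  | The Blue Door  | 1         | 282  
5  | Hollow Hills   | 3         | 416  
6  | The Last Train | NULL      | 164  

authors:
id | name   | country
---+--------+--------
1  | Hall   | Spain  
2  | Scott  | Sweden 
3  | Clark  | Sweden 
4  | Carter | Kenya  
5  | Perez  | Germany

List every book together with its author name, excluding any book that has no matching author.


INNER JOIN keeps only books rows whose author_id matches an id in authors. Walk through each book:
  - book 1 (Midnight Sun): author_id=NULL, no match -> dropped
  - book 2 (Falling Leaves): author_id=3 -> matches Clark
  - book 3 (Paper Boats): author_id=3 -> matches Clark
  - book 4 (The Blue Door): author_id=1 -> matches Hall
  - book 5 (Hollow Hills): author_id=3 -> matches Clark
  - book 6 (The Last Train): author_id=NULL, no match -> dropped
So 2 of 6 rows are dropped.

SQL:
SELECT a.title, b.name AS author
FROM books a
INNER JOIN authors b ON a.author_id = b.id

Result:
title          | author
---------------+-------
Falling Leaves | Clark 
Paper Boats    | Clark 
The Blue Door  | Hall  
Hollow Hills   | Clark 


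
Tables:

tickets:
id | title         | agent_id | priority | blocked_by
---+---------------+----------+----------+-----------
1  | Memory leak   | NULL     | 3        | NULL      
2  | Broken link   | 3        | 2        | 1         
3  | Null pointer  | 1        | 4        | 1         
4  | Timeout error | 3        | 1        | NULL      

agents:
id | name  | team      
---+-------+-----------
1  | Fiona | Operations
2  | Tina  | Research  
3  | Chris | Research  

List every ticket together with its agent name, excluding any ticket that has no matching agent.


INNER JOIN keeps only tickets rows whose agent_id matches an id in agents. Walk through each ticket:
  - ticket 1 (Memory leak): agent_id=NULL, no match -> dropped
  - ticket 2 (Broken link): agent_id=3 -> matches Chris
  - ticket 3 (Null pointer): agent_id=1 -> matches Fiona
  - ticket 4 (Timeout error): agent_id=3 -> matches Chris
So 1 of 4 rows is dropped.

SQL:
SELECT a.title, b.name AS agent
FROM tickets a
INNER JOIN agents b ON a.agent_id = b.id

Result:
title         | agent
--------------+------
Broken link   | Chris
Null pointer  | Fiona
Timeout error | Chris


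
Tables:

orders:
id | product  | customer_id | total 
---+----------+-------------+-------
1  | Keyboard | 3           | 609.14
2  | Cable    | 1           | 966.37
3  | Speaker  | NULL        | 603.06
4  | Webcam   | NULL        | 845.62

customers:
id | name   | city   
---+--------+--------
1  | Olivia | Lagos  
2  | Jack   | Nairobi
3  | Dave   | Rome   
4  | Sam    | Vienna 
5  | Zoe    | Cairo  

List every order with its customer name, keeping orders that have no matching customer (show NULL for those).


LEFT JOIN keeps every row from orders (the left table); where customer_id has no match in customers, the customer columns become NULL. Walk through each order:
  - order 1 (Keyboard): customer_id=3 -> matches Dave
  - order 2 (Cable): customer_id=1 -> matches Olivia
  - order 3 (Speaker): customer_id=NULL, no match -> kept with NULL
  - order 4 (Webcam): customer_id=NULL, no match -> kept with NULL
All 4 rows appear; 2 have NULL customer.

SQL:
SELECT a.product, b.name AS customer
FROM orders a
LEFT JOIN customers b ON a.customer_id = b.id

Result:
product  | customer
---------+---------
Keyboard | Dave    
Cable    | Olivia  
Speaker  | NULL    
Webcam   | NULL    
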